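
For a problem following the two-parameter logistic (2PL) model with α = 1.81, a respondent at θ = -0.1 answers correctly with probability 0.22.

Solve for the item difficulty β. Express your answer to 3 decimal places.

0.599

P(θ) = 1 / (1 + exp(−α(θ − β)))
logit(0.22) = ln(0.22/0.78) = -1.2657
β = θ − logit/(α) = -0.1 − (-1.2657)/1.8100 = 0.5993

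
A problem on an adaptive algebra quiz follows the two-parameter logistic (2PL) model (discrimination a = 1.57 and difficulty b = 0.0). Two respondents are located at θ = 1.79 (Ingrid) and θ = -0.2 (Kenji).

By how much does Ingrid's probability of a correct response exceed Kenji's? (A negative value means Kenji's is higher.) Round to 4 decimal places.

0.5211

P(θ) = 1 / (1 + exp(−a(θ − b)))
P(Ingrid) = 0.9432  [exponent 2.8103]
P(Kenji) = 0.4221  [exponent -0.3140]
Difference = 0.9432 − 0.4221 = 0.5211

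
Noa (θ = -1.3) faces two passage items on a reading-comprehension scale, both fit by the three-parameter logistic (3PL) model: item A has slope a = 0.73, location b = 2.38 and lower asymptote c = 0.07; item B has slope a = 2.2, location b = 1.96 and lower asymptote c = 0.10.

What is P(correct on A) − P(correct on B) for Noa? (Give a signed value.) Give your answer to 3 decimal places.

P(θ) = c + (1 − c) · 1 / (1 + exp(−a(θ − b)))
P_A = 0.1293
P_B = 0.1007
P_A − P_B = 0.0286

0.029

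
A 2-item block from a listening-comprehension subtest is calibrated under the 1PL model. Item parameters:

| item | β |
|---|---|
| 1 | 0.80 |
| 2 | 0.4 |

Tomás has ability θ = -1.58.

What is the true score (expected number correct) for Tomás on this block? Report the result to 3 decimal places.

0.206

P(θ) = 1 / (1 + exp(−(θ − β)))
P_1 = 1/(1+e^{2.3800}) = 0.0847
P_2 = 1/(1+e^{1.9800}) = 0.1213
E[score] = 0.0847 + 0.1213 = 0.2060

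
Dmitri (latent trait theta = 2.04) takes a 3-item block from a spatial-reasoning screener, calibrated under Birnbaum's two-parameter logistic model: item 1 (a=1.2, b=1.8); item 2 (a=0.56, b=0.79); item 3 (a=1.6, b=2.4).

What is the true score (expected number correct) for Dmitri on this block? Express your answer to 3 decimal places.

1.600

P(theta) = 1 / (1 + exp(−a(theta − b)))
P_1 = 1/(1+e^{-0.2880}) = 0.5715
P_2 = 1/(1+e^{-0.7000}) = 0.6682
P_3 = 1/(1+e^{0.5760}) = 0.3599
E[score] = 0.5715 + 0.6682 + 0.3599 = 1.5995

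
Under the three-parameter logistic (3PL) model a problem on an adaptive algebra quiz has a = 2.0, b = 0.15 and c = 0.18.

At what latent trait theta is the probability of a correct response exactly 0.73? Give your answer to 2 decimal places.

0.51

P(theta) = c + (1 − c) · 1 / (1 + exp(−a(theta − b)))
Remove guessing floor: (0.73 − 0.18)/(1 − 0.18) = 0.6707
logit = ln(0.6707/0.3293) = 0.7115
theta = b + logit/(a) = 0.15 + 0.7115/2.0000 = 0.5057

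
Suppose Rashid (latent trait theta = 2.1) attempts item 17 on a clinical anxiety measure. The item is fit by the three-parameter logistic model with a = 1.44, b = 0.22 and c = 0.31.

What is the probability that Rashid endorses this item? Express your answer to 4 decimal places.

P(theta) = c + (1 − c) · 1 / (1 + exp(−a(theta − b)))
Exponent: 1.44 × (2.1 − 0.22) = 2.7072
1/(1 + e^{-2.7072}) = 0.9375
P = 0.31 + 0.69 × 0.9375 = 0.9568

0.9568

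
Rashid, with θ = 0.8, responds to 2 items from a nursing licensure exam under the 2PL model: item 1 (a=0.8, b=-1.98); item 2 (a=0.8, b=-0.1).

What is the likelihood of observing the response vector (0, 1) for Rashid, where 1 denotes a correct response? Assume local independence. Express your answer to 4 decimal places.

0.0657

P(θ) = 1 / (1 + exp(−a(θ − b)))
P_1 = 1/(1+e^{-2.2240}) = 0.9024
P_2 = 1/(1+e^{-0.7200}) = 0.6726
L = (1−P_1) × P_2 = 0.0976 × 0.6726 = 0.06566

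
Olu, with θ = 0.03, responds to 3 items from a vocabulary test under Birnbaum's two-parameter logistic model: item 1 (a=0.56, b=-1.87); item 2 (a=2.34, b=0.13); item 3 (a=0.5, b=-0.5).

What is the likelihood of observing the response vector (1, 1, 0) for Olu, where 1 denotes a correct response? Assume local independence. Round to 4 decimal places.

P(θ) = 1 / (1 + exp(−a(θ − b)))
P_1 = 1/(1+e^{-1.0640}) = 0.7435
P_2 = 1/(1+e^{0.2340}) = 0.4418
P_3 = 1/(1+e^{-0.2650}) = 0.5659
L = P_1 × P_2 × (1−P_3) = 0.7435 × 0.4418 × 0.4341 = 0.14258

0.1426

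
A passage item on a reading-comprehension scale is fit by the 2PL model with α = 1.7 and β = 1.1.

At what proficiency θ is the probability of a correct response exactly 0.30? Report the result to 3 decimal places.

0.602

P(θ) = 1 / (1 + exp(−α(θ − β)))
logit = ln(0.3000/0.7000) = -0.8473
θ = β + logit/(α) = 1.1 + (-0.8473)/1.7000 = 0.6016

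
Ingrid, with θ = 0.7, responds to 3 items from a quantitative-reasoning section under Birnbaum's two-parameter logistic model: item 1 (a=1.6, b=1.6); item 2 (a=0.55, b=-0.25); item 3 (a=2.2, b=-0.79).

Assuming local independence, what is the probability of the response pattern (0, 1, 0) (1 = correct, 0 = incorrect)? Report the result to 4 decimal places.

0.0184

P(θ) = 1 / (1 + exp(−a(θ − b)))
P_1 = 1/(1+e^{1.4400}) = 0.1915
P_2 = 1/(1+e^{-0.5225}) = 0.6277
P_3 = 1/(1+e^{-3.2780}) = 0.9637
L = (1−P_1) × P_2 × (1−P_3) = 0.8085 × 0.6277 × 0.0363 = 0.01844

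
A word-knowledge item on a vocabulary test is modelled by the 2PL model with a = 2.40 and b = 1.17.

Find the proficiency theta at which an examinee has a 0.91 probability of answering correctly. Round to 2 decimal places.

2.13

P(theta) = 1 / (1 + exp(−a(theta − b)))
logit = ln(0.9100/0.0900) = 2.3136
theta = b + logit/(a) = 1.17 + 2.3136/2.4000 = 2.1340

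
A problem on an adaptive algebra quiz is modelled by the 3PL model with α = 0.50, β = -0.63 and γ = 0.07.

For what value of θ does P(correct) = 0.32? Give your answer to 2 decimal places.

-2.63

P(θ) = γ + (1 − γ) · 1 / (1 + exp(−α(θ − β)))
Remove guessing floor: (0.32 − 0.07)/(1 − 0.07) = 0.2688
logit = ln(0.2688/0.7312) = -1.0006
θ = β + logit/(α) = -0.63 + (-1.0006)/0.5000 = -2.6313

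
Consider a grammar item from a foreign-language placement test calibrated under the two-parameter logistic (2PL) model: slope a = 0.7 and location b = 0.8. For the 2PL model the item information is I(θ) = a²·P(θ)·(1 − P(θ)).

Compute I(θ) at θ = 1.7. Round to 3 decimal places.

0.111

P = 1/(1+e^{-0.6300}) = 0.6525
P(1−P) = 0.6525 × 0.3475 = 0.2267
I = a² × P(1−P) = 0.7² × 0.2267 = 0.11111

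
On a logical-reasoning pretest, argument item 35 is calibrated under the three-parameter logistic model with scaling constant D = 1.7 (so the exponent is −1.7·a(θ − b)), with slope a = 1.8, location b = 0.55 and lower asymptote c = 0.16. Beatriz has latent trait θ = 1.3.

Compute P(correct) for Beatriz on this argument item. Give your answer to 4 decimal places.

P(θ) = c + (1 − c) · 1 / (1 + exp(−D·a(θ − b)))
Exponent: 1.7 × 1.8 × (1.3 − 0.55) = 2.2950
1/(1 + e^{-2.2950}) = 0.9085
P = 0.16 + 0.84 × 0.9085 = 0.9231

0.9231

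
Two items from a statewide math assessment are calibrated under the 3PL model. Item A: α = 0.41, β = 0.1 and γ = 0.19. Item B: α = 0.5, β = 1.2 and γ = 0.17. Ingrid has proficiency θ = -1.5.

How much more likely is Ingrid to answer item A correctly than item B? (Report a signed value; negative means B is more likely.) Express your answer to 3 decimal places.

P(θ) = γ + (1 − γ) · 1 / (1 + exp(−α(θ − β)))
P_A = 0.4667
P_B = 0.3409
P_A − P_B = 0.1259

0.126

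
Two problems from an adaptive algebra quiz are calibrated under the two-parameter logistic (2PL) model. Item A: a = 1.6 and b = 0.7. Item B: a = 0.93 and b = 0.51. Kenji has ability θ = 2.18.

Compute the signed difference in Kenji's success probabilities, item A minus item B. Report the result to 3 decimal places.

P(θ) = 1 / (1 + exp(−a(θ − b)))
P_A = 0.9144
P_B = 0.8254
P_A − P_B = 0.0890

0.089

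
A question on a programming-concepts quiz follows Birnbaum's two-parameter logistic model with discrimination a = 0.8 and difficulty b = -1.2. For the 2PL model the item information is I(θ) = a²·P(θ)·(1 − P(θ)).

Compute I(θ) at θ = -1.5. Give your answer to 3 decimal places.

P = 1/(1+e^{0.2400}) = 0.4403
P(1−P) = 0.4403 × 0.5597 = 0.2464
I = a² × P(1−P) = 0.8² × 0.2464 = 0.15772

0.158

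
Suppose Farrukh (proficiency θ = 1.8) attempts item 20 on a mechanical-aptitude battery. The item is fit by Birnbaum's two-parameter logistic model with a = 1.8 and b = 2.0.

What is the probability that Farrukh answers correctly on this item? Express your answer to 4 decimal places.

P(θ) = 1 / (1 + exp(−a(θ − b)))
Exponent: 1.8 × (1.8 − 2.0) = -0.3600
1/(1 + e^{0.3600}) = 0.4110

0.4110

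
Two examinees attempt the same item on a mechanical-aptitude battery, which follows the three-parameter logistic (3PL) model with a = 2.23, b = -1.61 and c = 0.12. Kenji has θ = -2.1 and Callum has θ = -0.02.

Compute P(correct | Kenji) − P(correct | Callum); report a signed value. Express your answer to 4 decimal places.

-0.6343

P(θ) = c + (1 − c) · 1 / (1 + exp(−a(θ − b)))
P(Kenji) = 0.3410  [exponent -1.0927]
P(Callum) = 0.9753  [exponent 3.5457]
Difference = 0.3410 − 0.9753 = -0.6343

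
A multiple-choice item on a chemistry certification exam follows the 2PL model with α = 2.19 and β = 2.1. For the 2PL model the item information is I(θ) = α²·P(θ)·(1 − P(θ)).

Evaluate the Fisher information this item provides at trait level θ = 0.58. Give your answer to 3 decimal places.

0.160

P = 1/(1+e^{3.3288}) = 0.0346
P(1−P) = 0.0346 × 0.9654 = 0.0334
I = α² × P(1−P) = 2.19² × 0.0334 = 0.16019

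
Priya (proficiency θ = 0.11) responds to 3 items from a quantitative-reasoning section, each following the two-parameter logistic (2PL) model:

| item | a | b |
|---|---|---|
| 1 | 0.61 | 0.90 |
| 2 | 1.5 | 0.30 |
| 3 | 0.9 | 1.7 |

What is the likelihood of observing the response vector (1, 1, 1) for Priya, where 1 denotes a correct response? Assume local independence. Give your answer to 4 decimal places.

0.0316

P(θ) = 1 / (1 + exp(−a(θ − b)))
P_1 = 1/(1+e^{0.4819}) = 0.3818
P_2 = 1/(1+e^{0.2850}) = 0.4292
P_3 = 1/(1+e^{1.4310}) = 0.1929
L = P_1 × P_2 × P_3 = 0.3818 × 0.4292 × 0.1929 = 0.03162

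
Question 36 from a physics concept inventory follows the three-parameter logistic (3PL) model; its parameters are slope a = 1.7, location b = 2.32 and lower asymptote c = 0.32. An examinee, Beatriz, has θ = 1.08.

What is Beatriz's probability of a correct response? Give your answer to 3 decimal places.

P(θ) = c + (1 − c) · 1 / (1 + exp(−a(θ − b)))
Exponent: 1.7 × (1.08 − 2.32) = -2.1080
1/(1 + e^{2.1080}) = 0.1083
P = 0.32 + 0.68 × 0.1083 = 0.3937

0.394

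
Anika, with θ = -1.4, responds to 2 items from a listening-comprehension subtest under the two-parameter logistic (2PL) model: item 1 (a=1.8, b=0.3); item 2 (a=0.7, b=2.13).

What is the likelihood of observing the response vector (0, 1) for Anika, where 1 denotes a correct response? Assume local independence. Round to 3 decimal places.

P(θ) = 1 / (1 + exp(−a(θ − b)))
P_1 = 1/(1+e^{3.0600}) = 0.0448
P_2 = 1/(1+e^{2.4710}) = 0.0779
L = (1−P_1) × P_2 = 0.9552 × 0.0779 = 0.07443

0.074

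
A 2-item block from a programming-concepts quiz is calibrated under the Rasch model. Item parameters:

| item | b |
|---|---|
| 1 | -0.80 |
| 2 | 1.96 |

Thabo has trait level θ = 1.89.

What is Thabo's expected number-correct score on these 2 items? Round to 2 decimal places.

1.42

P(θ) = 1 / (1 + exp(−(θ − b)))
P_1 = 1/(1+e^{-2.6900}) = 0.9364
P_2 = 1/(1+e^{0.0700}) = 0.4825
E[score] = 0.9364 + 0.4825 = 1.4189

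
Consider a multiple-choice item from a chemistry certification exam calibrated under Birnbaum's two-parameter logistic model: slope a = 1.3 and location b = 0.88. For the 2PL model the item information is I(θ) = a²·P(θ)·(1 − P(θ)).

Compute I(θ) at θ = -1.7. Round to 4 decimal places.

P = 1/(1+e^{3.3540}) = 0.0338
P(1−P) = 0.0338 × 0.9662 = 0.0326
I = a² × P(1−P) = 1.3² × 0.0326 = 0.05514

0.0551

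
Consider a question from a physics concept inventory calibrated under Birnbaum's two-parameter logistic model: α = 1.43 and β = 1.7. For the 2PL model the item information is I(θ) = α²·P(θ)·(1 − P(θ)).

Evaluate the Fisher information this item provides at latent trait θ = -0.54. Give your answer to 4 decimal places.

0.0767

P = 1/(1+e^{3.2032}) = 0.0390
P(1−P) = 0.0390 × 0.9610 = 0.0375
I = α² × P(1−P) = 1.43² × 0.0375 = 0.07673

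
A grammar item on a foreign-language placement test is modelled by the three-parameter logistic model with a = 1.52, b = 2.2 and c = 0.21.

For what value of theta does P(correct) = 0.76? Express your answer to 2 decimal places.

2.75

P(theta) = c + (1 − c) · 1 / (1 + exp(−a(theta − b)))
Remove guessing floor: (0.76 − 0.21)/(1 − 0.21) = 0.6962
logit = ln(0.6962/0.3038) = 0.8293
theta = b + logit/(a) = 2.2 + 0.8293/1.5200 = 2.7456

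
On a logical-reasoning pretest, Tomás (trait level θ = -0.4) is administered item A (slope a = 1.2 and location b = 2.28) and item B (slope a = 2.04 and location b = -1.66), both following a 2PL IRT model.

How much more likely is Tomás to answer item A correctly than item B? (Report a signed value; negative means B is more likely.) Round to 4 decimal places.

-0.8904

P(θ) = 1 / (1 + exp(−a(θ − b)))
P_A = 0.0386
P_B = 0.9289
P_A − P_B = -0.8904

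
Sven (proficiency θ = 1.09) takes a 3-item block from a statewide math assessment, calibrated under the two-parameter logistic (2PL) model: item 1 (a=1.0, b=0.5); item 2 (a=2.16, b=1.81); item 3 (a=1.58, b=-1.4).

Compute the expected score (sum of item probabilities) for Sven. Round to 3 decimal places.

1.799

P(θ) = 1 / (1 + exp(−a(θ − b)))
P_1 = 1/(1+e^{-0.5900}) = 0.6434
P_2 = 1/(1+e^{1.5552}) = 0.1743
P_3 = 1/(1+e^{-3.9342}) = 0.9808
E[score] = 0.6434 + 0.1743 + 0.9808 = 1.7985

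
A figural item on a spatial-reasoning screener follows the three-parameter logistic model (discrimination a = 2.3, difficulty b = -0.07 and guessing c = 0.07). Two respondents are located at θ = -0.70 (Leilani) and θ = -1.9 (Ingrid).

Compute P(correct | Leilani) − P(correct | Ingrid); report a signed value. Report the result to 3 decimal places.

P(θ) = c + (1 − c) · 1 / (1 + exp(−a(θ − b)))
P(Leilani) = 0.2468  [exponent -1.4490]
P(Ingrid) = 0.0836  [exponent -4.2090]
Difference = 0.2468 − 0.0836 = 0.1632

0.163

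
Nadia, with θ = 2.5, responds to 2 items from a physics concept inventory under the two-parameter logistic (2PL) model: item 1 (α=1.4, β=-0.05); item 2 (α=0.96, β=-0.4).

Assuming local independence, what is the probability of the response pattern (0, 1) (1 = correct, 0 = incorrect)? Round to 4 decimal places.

P(θ) = 1 / (1 + exp(−α(θ − β)))
P_1 = 1/(1+e^{-3.5700}) = 0.9726
P_2 = 1/(1+e^{-2.7840}) = 0.9418
L = (1−P_1) × P_2 = 0.0274 × 0.9418 = 0.02579

0.0258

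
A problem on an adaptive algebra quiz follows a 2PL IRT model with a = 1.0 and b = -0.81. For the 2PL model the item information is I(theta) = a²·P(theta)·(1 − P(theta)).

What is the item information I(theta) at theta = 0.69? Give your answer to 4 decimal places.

0.1491

P = 1/(1+e^{-1.5000}) = 0.8176
P(1−P) = 0.8176 × 0.1824 = 0.1491
I = a² × P(1−P) = 1.0² × 0.1491 = 0.14915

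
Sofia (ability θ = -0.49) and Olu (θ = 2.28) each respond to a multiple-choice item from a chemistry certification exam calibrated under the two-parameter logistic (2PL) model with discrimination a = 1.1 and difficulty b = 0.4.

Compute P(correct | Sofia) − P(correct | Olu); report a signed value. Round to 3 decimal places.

-0.615

P(θ) = 1 / (1 + exp(−a(θ − b)))
P(Sofia) = 0.2731  [exponent -0.9790]
P(Olu) = 0.8878  [exponent 2.0680]
Difference = 0.2731 − 0.8878 = -0.6147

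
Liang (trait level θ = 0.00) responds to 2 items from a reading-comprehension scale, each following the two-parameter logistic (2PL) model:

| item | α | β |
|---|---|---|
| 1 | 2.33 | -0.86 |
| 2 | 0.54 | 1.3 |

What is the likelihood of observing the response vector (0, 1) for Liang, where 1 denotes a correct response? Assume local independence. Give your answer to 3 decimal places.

0.039

P(θ) = 1 / (1 + exp(−α(θ − β)))
P_1 = 1/(1+e^{-2.0038}) = 0.8812
P_2 = 1/(1+e^{0.7020}) = 0.3314
L = (1−P_1) × P_2 = 0.1188 × 0.3314 = 0.03937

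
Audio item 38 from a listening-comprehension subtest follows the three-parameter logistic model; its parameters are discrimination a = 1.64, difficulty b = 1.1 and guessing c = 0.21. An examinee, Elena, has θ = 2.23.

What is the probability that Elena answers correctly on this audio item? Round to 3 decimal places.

0.893

P(θ) = c + (1 − c) · 1 / (1 + exp(−a(θ − b)))
Exponent: 1.64 × (2.23 − 1.1) = 1.8532
1/(1 + e^{-1.8532}) = 0.8645
P = 0.21 + 0.79 × 0.8645 = 0.8930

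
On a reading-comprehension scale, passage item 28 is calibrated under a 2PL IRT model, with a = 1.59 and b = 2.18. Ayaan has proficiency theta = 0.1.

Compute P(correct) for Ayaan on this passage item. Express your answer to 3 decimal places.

0.035

P(theta) = 1 / (1 + exp(−a(theta − b)))
Exponent: 1.59 × (0.1 − 2.18) = -3.3072
1/(1 + e^{3.3072}) = 0.0353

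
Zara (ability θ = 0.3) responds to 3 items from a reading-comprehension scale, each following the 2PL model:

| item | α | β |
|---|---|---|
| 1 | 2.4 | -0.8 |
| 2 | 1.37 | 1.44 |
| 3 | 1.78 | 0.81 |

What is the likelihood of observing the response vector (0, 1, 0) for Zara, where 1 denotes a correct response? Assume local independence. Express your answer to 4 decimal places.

0.0082

P(θ) = 1 / (1 + exp(−α(θ − β)))
P_1 = 1/(1+e^{-2.6400}) = 0.9334
P_2 = 1/(1+e^{1.5618}) = 0.1734
P_3 = 1/(1+e^{0.9078}) = 0.2875
L = (1−P_1) × P_2 × (1−P_3) = 0.0666 × 0.1734 × 0.7125 = 0.00823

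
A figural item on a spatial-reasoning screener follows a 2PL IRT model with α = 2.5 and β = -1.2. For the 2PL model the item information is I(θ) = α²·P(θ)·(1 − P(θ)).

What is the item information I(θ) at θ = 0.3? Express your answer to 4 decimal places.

0.1403

P = 1/(1+e^{-3.7500}) = 0.9770
P(1−P) = 0.9770 × 0.0230 = 0.0224
I = α² × P(1−P) = 2.5² × 0.0224 = 0.14031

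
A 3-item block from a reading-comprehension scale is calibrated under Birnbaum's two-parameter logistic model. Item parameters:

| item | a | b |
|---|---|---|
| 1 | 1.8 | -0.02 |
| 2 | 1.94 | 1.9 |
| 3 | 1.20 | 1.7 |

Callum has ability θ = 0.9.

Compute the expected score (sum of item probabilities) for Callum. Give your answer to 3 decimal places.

P(θ) = 1 / (1 + exp(−a(θ − b)))
P_1 = 1/(1+e^{-1.6560}) = 0.8397
P_2 = 1/(1+e^{1.9400}) = 0.1256
P_3 = 1/(1+e^{0.9600}) = 0.2769
E[score] = 0.8397 + 0.1256 + 0.2769 = 1.2422

1.242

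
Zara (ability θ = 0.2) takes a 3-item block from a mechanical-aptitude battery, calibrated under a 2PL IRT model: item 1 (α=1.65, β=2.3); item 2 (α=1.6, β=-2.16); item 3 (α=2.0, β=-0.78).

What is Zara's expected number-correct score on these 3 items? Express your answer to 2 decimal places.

1.88

P(θ) = 1 / (1 + exp(−α(θ − β)))
P_1 = 1/(1+e^{3.4650}) = 0.0303
P_2 = 1/(1+e^{-3.7760}) = 0.9776
P_3 = 1/(1+e^{-1.9600}) = 0.8765
E[score] = 0.0303 + 0.9776 + 0.8765 = 1.8845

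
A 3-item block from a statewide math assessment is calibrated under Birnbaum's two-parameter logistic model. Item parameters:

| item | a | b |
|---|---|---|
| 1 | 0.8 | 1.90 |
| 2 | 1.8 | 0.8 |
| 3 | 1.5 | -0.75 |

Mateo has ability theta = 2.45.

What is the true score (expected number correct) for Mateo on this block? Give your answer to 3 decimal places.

2.551

P(theta) = 1 / (1 + exp(−a(theta − b)))
P_1 = 1/(1+e^{-0.4400}) = 0.6083
P_2 = 1/(1+e^{-2.9700}) = 0.9512
P_3 = 1/(1+e^{-4.8000}) = 0.9918
E[score] = 0.6083 + 0.9512 + 0.9918 = 2.5513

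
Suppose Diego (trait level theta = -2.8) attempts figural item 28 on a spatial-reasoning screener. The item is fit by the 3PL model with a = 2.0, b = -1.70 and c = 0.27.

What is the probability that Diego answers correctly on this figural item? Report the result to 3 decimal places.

0.343

P(theta) = c + (1 − c) · 1 / (1 + exp(−a(theta − b)))
Exponent: 2.0 × (-2.8 − (-1.70)) = -2.2000
1/(1 + e^{2.2000}) = 0.0998
P = 0.27 + 0.73 × 0.0998 = 0.3428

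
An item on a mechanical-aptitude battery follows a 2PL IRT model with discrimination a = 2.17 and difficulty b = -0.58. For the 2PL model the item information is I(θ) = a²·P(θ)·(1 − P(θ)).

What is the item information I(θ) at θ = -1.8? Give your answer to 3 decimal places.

P = 1/(1+e^{2.6474}) = 0.0661
P(1−P) = 0.0661 × 0.9339 = 0.0618
I = a² × P(1−P) = 2.17² × 0.0618 = 0.29089

0.291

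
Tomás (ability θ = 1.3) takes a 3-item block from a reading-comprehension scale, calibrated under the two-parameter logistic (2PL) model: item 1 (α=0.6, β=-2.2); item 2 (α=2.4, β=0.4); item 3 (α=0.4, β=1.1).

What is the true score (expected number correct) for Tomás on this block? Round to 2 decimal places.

2.31

P(θ) = 1 / (1 + exp(−α(θ − β)))
P_1 = 1/(1+e^{-2.1000}) = 0.8909
P_2 = 1/(1+e^{-2.1600}) = 0.8966
P_3 = 1/(1+e^{-0.0800}) = 0.5200
E[score] = 0.8909 + 0.8966 + 0.5200 = 2.3075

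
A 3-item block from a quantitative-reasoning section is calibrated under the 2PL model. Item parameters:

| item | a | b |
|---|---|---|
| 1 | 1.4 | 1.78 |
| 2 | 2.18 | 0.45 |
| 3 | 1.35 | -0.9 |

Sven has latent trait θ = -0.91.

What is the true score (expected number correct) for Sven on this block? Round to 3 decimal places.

P(θ) = 1 / (1 + exp(−a(θ − b)))
P_1 = 1/(1+e^{3.7660}) = 0.0226
P_2 = 1/(1+e^{2.9648}) = 0.0490
P_3 = 1/(1+e^{0.0135}) = 0.4966
E[score] = 0.0226 + 0.0490 + 0.4966 = 0.5683

0.568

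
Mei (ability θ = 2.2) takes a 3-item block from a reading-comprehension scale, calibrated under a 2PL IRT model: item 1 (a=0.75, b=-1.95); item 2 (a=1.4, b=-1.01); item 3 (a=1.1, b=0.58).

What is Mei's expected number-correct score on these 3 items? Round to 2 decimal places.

P(θ) = 1 / (1 + exp(−a(θ − b)))
P_1 = 1/(1+e^{-3.1125}) = 0.9574
P_2 = 1/(1+e^{-4.4940}) = 0.9889
P_3 = 1/(1+e^{-1.7820}) = 0.8559
E[score] = 0.9574 + 0.9889 + 0.8559 = 2.8023

2.80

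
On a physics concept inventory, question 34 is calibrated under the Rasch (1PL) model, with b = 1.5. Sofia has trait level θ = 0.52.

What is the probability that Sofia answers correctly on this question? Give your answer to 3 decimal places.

P(θ) = 1 / (1 + exp(−(θ − b)))
Exponent: (0.52 − 1.5) = -0.9800
1/(1 + e^{0.9800}) = 0.2729
P = 0.2729

0.273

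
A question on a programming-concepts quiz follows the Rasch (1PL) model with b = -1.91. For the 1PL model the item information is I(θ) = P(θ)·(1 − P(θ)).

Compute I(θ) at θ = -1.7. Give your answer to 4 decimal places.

0.2473

P = 1/(1+e^{-0.2100}) = 0.5523
P(1−P) = 0.5523 × 0.4477 = 0.2473
I = P(1−P) = 0.24726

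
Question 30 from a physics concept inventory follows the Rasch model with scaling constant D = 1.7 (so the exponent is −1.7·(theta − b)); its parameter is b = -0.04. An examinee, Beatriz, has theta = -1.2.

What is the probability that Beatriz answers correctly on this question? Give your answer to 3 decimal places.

P(theta) = 1 / (1 + exp(−D·(theta − b)))
Exponent: 1.7 × (-1.2 − (-0.04)) = -1.9720
1/(1 + e^{1.9720}) = 0.1222
P = 0.1222

0.122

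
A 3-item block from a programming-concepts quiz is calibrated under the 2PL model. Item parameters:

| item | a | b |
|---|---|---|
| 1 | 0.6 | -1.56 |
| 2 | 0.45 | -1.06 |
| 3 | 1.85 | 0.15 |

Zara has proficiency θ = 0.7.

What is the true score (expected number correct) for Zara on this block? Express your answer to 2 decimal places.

P(θ) = 1 / (1 + exp(−a(θ − b)))
P_1 = 1/(1+e^{-1.3560}) = 0.7951
P_2 = 1/(1+e^{-0.7920}) = 0.6883
P_3 = 1/(1+e^{-1.0175}) = 0.7345
E[score] = 0.7951 + 0.6883 + 0.7345 = 2.2179

2.22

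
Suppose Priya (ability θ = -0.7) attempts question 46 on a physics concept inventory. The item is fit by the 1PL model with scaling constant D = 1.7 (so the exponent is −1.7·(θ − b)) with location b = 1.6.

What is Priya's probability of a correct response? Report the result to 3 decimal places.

0.020

P(θ) = 1 / (1 + exp(−D·(θ − b)))
Exponent: 1.7 × (-0.7 − 1.6) = -3.9100
1/(1 + e^{3.9100}) = 0.0196
P = 0.0196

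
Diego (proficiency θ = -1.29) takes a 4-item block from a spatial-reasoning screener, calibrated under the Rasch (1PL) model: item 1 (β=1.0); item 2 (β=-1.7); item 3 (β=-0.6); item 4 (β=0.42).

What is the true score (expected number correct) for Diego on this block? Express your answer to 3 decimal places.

P(θ) = 1 / (1 + exp(−(θ − β)))
P_1 = 1/(1+e^{2.2900}) = 0.0920
P_2 = 1/(1+e^{-0.4100}) = 0.6011
P_3 = 1/(1+e^{0.6900}) = 0.3340
P_4 = 1/(1+e^{1.7100}) = 0.1532
E[score] = 0.0920 + 0.6011 + 0.3340 + 0.1532 = 1.1802

1.180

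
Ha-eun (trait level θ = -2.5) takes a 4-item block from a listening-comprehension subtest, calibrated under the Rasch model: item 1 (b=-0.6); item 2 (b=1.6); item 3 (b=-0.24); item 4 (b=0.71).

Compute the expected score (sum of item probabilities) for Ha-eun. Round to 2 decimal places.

P(θ) = 1 / (1 + exp(−(θ − b)))
P_1 = 1/(1+e^{1.9000}) = 0.1301
P_2 = 1/(1+e^{4.1000}) = 0.0163
P_3 = 1/(1+e^{2.2600}) = 0.0945
P_4 = 1/(1+e^{3.2100}) = 0.0388
E[score] = 0.1301 + 0.0163 + 0.0945 + 0.0388 = 0.2797

0.28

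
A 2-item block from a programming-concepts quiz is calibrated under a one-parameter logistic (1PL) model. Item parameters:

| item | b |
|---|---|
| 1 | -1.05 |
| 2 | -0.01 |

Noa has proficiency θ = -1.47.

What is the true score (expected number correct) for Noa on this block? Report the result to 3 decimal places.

P(θ) = 1 / (1 + exp(−(θ − b)))
P_1 = 1/(1+e^{0.4200}) = 0.3965
P_2 = 1/(1+e^{1.4600}) = 0.1885
E[score] = 0.3965 + 0.1885 = 0.5850

0.585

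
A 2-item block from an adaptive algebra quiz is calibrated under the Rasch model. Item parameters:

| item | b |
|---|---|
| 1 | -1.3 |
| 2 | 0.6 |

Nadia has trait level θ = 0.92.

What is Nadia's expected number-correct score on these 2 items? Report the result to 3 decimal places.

1.481

P(θ) = 1 / (1 + exp(−(θ − b)))
P_1 = 1/(1+e^{-2.2200}) = 0.9020
P_2 = 1/(1+e^{-0.3200}) = 0.5793
E[score] = 0.9020 + 0.5793 = 1.4814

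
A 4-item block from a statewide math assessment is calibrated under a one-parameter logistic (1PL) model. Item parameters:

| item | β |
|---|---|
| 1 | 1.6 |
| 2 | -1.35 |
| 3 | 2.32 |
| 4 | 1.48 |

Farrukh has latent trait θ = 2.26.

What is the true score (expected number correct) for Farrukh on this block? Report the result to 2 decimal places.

P(θ) = 1 / (1 + exp(−(θ − β)))
P_1 = 1/(1+e^{-0.6600}) = 0.6593
P_2 = 1/(1+e^{-3.6100}) = 0.9737
P_3 = 1/(1+e^{0.0600}) = 0.4850
P_4 = 1/(1+e^{-0.7800}) = 0.6857
E[score] = 0.6593 + 0.9737 + 0.4850 + 0.6857 = 2.8036

2.80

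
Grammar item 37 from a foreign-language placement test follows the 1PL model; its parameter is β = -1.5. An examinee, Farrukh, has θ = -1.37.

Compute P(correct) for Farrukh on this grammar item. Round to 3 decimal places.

0.532

P(θ) = 1 / (1 + exp(−(θ − β)))
Exponent: (-1.37 − (-1.5)) = 0.1300
1/(1 + e^{-0.1300}) = 0.5325
P = 0.5325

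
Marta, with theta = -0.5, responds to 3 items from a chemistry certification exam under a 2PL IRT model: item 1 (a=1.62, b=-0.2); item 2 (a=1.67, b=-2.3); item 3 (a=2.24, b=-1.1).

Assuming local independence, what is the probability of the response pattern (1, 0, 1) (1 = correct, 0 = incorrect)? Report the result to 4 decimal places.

0.0142

P(theta) = 1 / (1 + exp(−a(theta − b)))
P_1 = 1/(1+e^{0.4860}) = 0.3808
P_2 = 1/(1+e^{-3.0060}) = 0.9528
P_3 = 1/(1+e^{-1.3440}) = 0.7931
L = P_1 × (1−P_2) × P_3 = 0.3808 × 0.0472 × 0.7931 = 0.01424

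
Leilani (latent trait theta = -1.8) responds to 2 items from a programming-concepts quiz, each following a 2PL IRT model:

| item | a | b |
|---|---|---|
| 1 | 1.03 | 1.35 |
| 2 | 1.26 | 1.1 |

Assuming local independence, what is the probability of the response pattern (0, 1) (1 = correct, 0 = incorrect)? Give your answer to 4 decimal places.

0.0243

P(theta) = 1 / (1 + exp(−a(theta − b)))
P_1 = 1/(1+e^{3.2445}) = 0.0375
P_2 = 1/(1+e^{3.6540}) = 0.0252
L = (1−P_1) × P_2 = 0.9625 × 0.0252 = 0.02429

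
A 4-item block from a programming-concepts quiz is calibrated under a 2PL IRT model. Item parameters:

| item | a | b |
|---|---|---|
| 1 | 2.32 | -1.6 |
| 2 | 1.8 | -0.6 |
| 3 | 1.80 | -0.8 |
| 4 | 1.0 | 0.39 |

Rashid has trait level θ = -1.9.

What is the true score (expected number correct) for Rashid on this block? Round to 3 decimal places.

0.634

P(θ) = 1 / (1 + exp(−a(θ − b)))
P_1 = 1/(1+e^{0.6960}) = 0.3327
P_2 = 1/(1+e^{2.3400}) = 0.0879
P_3 = 1/(1+e^{1.9800}) = 0.1213
P_4 = 1/(1+e^{2.2900}) = 0.0920
E[score] = 0.3327 + 0.0879 + 0.1213 + 0.0920 = 0.6338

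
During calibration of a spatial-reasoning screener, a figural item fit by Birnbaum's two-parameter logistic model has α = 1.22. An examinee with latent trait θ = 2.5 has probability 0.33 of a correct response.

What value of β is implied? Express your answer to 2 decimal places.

P(θ) = 1 / (1 + exp(−α(θ − β)))
logit(0.33) = ln(0.33/0.67) = -0.7082
β = θ − logit/(α) = 2.5 − (-0.7082)/1.2200 = 3.0805

3.08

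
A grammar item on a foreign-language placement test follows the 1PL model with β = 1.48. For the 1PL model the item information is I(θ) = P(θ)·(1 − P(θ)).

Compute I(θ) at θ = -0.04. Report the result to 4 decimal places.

P = 1/(1+e^{1.5200}) = 0.1795
P(1−P) = 0.1795 × 0.8205 = 0.1473
I = P(1−P) = 0.14726

0.1473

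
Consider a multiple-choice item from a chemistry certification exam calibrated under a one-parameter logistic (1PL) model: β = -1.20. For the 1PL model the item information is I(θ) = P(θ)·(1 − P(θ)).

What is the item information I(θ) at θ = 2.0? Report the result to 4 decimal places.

P = 1/(1+e^{-3.2000}) = 0.9608
P(1−P) = 0.9608 × 0.0392 = 0.0376
I = P(1−P) = 0.03763

0.0376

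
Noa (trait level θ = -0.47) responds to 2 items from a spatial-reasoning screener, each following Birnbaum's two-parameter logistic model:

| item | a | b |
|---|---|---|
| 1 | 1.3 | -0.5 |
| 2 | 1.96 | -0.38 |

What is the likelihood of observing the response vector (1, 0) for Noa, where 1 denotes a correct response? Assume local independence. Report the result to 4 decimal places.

P(θ) = 1 / (1 + exp(−a(θ − b)))
P_1 = 1/(1+e^{-0.0390}) = 0.5097
P_2 = 1/(1+e^{0.1764}) = 0.4560
L = P_1 × (1−P_2) = 0.5097 × 0.5440 = 0.27730

0.2773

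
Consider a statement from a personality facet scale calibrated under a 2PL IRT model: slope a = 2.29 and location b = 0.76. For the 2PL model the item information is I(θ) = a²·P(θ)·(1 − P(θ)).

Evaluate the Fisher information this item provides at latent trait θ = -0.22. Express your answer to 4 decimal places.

0.4545

P = 1/(1+e^{2.2442}) = 0.0959
P(1−P) = 0.0959 × 0.9041 = 0.0867
I = a² × P(1−P) = 2.29² × 0.0867 = 0.45447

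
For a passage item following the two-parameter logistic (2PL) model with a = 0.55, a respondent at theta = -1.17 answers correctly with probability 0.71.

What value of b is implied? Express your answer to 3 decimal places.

P(theta) = 1 / (1 + exp(−a(theta − b)))
logit(0.71) = ln(0.71/0.29) = 0.8954
b = theta − logit/(a) = -1.17 − 0.8954/0.5500 = -2.7980

-2.798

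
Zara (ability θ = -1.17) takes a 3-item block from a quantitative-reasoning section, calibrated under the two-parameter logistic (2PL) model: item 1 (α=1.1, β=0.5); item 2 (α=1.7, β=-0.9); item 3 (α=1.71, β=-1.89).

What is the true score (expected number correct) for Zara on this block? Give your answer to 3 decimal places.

P(θ) = 1 / (1 + exp(−α(θ − β)))
P_1 = 1/(1+e^{1.8370}) = 0.1374
P_2 = 1/(1+e^{0.4590}) = 0.3872
P_3 = 1/(1+e^{-1.2312}) = 0.7740
E[score] = 0.1374 + 0.3872 + 0.7740 = 1.2987

1.299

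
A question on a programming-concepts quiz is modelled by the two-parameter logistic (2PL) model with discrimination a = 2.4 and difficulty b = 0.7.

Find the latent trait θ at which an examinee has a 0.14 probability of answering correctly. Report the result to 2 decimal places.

-0.06

P(θ) = 1 / (1 + exp(−a(θ − b)))
logit = ln(0.1400/0.8600) = -1.8153
θ = b + logit/(a) = 0.7 + (-1.8153)/2.4000 = -0.0564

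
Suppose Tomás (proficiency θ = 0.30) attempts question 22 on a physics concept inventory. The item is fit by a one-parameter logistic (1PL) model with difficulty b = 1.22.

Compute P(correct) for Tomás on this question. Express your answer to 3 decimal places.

0.285

P(θ) = 1 / (1 + exp(−(θ − b)))
Exponent: (0.30 − 1.22) = -0.9200
1/(1 + e^{0.9200}) = 0.2850
P = 0.2850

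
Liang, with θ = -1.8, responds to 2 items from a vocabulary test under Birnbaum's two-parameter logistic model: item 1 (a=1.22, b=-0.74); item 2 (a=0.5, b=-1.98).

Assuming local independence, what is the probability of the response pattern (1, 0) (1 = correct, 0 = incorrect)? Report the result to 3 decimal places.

P(θ) = 1 / (1 + exp(−a(θ − b)))
P_1 = 1/(1+e^{1.2932}) = 0.2153
P_2 = 1/(1+e^{-0.0900}) = 0.5225
L = P_1 × (1−P_2) = 0.2153 × 0.4775 = 0.10281

0.103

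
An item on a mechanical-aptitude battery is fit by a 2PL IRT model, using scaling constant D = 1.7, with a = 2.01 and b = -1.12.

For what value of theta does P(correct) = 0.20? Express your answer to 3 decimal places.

-1.526

P(theta) = 1 / (1 + exp(−D·a(theta − b)))
logit = ln(0.2000/0.8000) = -1.3863
theta = b + logit/(1.7·a) = -1.12 + (-1.3863)/3.4170 = -1.5257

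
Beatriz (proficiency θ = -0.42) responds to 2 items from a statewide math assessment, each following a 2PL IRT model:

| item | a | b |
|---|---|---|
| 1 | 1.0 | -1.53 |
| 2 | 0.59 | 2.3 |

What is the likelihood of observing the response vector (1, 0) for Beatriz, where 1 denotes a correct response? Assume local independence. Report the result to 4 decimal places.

0.6263

P(θ) = 1 / (1 + exp(−a(θ − b)))
P_1 = 1/(1+e^{-1.1100}) = 0.7521
P_2 = 1/(1+e^{1.6048}) = 0.1673
L = P_1 × (1−P_2) = 0.7521 × 0.8327 = 0.62629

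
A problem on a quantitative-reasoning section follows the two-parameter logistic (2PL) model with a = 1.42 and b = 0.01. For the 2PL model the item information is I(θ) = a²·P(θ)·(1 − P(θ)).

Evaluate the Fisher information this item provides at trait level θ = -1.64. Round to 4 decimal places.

P = 1/(1+e^{2.3430}) = 0.0876
P(1−P) = 0.0876 × 0.9124 = 0.0799
I = a² × P(1−P) = 1.42² × 0.0799 = 0.16120

0.1612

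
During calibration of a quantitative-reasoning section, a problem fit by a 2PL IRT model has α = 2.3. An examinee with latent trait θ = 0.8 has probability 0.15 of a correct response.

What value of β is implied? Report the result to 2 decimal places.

1.55

P(θ) = 1 / (1 + exp(−α(θ − β)))
logit(0.15) = ln(0.15/0.85) = -1.7346
β = θ − logit/(α) = 0.8 − (-1.7346)/2.3000 = 1.5542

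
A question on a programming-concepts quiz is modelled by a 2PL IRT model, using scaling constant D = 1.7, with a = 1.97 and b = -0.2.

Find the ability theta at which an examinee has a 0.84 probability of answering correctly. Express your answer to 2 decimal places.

0.30

P(theta) = 1 / (1 + exp(−D·a(theta − b)))
logit = ln(0.8400/0.1600) = 1.6582
theta = b + logit/(1.7·a) = -0.2 + 1.6582/3.3490 = 0.2951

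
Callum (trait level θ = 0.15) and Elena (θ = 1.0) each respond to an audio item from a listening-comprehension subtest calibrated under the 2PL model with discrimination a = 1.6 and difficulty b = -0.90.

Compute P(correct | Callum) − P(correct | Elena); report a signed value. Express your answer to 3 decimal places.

P(θ) = 1 / (1 + exp(−a(θ − b)))
P(Callum) = 0.8429  [exponent 1.6800]
P(Elena) = 0.9543  [exponent 3.0400]
Difference = 0.8429 − 0.9543 = -0.1114

-0.111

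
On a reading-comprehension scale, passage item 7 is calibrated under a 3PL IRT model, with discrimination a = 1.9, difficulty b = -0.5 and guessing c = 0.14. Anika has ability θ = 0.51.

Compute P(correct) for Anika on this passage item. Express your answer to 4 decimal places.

P(θ) = c + (1 − c) · 1 / (1 + exp(−a(θ − b)))
Exponent: 1.9 × (0.51 − (-0.5)) = 1.9190
1/(1 + e^{-1.9190}) = 0.8720
P = 0.14 + 0.86 × 0.8720 = 0.8899

0.8899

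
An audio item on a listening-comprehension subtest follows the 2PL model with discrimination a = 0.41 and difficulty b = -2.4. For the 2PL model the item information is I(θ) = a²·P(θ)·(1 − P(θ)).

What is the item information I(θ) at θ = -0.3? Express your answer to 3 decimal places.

P = 1/(1+e^{-0.8610}) = 0.7029
P(1−P) = 0.7029 × 0.2971 = 0.2088
I = a² × P(1−P) = 0.41² × 0.2088 = 0.03511

0.035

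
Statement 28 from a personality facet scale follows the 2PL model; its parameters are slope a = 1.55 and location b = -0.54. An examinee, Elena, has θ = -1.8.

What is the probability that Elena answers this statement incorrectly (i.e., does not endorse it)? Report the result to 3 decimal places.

0.876

P(θ) = 1 / (1 + exp(−a(θ − b)))
Exponent: 1.55 × (-1.8 − (-0.54)) = -1.9530
1/(1 + e^{1.9530}) = 0.1242
P(incorrect) = 1 − 0.1242 = 0.8758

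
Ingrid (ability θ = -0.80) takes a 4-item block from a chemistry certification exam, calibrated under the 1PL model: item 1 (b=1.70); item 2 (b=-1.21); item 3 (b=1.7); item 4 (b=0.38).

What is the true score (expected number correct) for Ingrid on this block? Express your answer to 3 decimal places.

P(θ) = 1 / (1 + exp(−(θ − b)))
P_1 = 1/(1+e^{2.5000}) = 0.0759
P_2 = 1/(1+e^{-0.4100}) = 0.6011
P_3 = 1/(1+e^{2.5000}) = 0.0759
P_4 = 1/(1+e^{1.1800}) = 0.2351
E[score] = 0.0759 + 0.6011 + 0.0759 + 0.2351 = 0.9879

0.988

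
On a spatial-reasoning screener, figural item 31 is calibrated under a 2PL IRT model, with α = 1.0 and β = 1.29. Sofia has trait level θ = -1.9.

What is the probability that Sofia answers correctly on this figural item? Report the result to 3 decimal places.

P(θ) = 1 / (1 + exp(−α(θ − β)))
Exponent: 1.0 × (-1.9 − 1.29) = -3.1900
1/(1 + e^{3.1900}) = 0.0395

0.040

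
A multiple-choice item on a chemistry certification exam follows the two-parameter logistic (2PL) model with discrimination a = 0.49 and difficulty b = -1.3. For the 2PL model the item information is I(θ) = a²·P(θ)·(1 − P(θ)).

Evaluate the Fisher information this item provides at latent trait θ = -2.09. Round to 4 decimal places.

0.0578

P = 1/(1+e^{0.3871}) = 0.4044
P(1−P) = 0.4044 × 0.5956 = 0.2409
I = a² × P(1−P) = 0.49² × 0.2409 = 0.05783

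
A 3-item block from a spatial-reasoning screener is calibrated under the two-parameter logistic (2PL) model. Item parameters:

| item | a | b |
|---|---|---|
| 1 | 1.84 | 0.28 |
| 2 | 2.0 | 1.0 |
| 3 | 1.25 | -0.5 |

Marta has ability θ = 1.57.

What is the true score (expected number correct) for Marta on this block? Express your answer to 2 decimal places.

2.60

P(θ) = 1 / (1 + exp(−a(θ − b)))
P_1 = 1/(1+e^{-2.3736}) = 0.9148
P_2 = 1/(1+e^{-1.1400}) = 0.7577
P_3 = 1/(1+e^{-2.5875}) = 0.9301
E[score] = 0.9148 + 0.7577 + 0.9301 = 2.6025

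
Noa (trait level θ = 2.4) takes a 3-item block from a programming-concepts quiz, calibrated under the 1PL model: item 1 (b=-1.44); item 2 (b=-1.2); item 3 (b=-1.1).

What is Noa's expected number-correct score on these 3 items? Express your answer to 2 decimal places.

2.92

P(θ) = 1 / (1 + exp(−(θ − b)))
P_1 = 1/(1+e^{-3.8400}) = 0.9790
P_2 = 1/(1+e^{-3.6000}) = 0.9734
P_3 = 1/(1+e^{-3.5000}) = 0.9707
E[score] = 0.9790 + 0.9734 + 0.9707 = 2.9230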